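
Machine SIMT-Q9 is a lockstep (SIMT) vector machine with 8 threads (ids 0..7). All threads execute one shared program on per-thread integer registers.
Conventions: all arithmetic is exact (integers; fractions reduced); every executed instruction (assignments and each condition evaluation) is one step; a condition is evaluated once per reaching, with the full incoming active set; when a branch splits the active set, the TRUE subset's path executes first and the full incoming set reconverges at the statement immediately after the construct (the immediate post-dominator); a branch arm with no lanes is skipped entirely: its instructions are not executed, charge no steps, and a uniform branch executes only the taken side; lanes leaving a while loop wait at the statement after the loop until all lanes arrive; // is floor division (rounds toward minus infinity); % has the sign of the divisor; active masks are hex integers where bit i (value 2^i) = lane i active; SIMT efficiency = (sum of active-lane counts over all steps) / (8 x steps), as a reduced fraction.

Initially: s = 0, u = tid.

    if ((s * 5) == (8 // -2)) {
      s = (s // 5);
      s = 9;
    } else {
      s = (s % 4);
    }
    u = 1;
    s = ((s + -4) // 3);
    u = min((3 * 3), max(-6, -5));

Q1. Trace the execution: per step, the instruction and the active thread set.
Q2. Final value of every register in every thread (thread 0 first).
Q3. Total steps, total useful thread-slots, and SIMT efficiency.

step 0: eval ((s * 5) == (8 // -2))  0xff
step 1: s <- (s % 4)                 0xff
step 2: u <- 1                       0xff
step 3: s <- ((s + -4) // 3)         0xff
step 4: u <- min((3 * 3), max(-6, -5)) 0xff

Answer: 5 steps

s: -2,-2,-2,-2,-2,-2,-2,-2
u: -5,-5,-5,-5,-5,-5,-5,-5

steps = 5; useful = 40; efficiency = 40/40 = 1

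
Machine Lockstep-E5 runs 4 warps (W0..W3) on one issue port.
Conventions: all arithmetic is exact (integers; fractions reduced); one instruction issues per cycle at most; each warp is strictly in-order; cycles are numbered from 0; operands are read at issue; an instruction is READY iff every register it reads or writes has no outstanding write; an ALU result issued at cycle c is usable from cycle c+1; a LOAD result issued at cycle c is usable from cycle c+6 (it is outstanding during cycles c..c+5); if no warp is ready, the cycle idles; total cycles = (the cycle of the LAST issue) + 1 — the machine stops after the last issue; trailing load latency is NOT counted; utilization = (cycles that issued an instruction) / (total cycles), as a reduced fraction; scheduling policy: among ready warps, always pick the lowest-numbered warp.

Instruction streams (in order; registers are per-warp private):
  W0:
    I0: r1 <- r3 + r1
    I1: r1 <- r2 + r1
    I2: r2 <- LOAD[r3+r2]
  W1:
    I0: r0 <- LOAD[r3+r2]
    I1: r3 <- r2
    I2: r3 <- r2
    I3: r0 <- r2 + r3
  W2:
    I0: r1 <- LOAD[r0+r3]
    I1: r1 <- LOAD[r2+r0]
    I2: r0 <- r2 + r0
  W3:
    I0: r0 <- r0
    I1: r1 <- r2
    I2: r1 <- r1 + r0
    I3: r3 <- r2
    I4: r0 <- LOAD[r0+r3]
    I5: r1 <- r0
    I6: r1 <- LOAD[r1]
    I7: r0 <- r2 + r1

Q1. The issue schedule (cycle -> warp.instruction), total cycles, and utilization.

cycle 0: W0.I0
cycle 1: W0.I1
cycle 2: W0.I2
cycle 3: W1.I0
cycle 4: W1.I1
cycle 5: W1.I2
cycle 6: W2.I0
cycle 7: W3.I0
cycle 8: W3.I1
cycle 9: W1.I3
cycle 10: W3.I2
cycle 11: W3.I3
cycle 12: W2.I1
cycle 13: W2.I2
cycle 14: W3.I4
cycle 15: idle
cycle 16: idle
cycle 17: idle
cycle 18: idle
cycle 19: idle
cycle 20: W3.I5
cycle 21: W3.I6
cycle 22: idle
cycle 23: idle
cycle 24: idle
cycle 25: idle
cycle 26: idle
cycle 27: W3.I7

Answer: 28 cycles, utilization 9/14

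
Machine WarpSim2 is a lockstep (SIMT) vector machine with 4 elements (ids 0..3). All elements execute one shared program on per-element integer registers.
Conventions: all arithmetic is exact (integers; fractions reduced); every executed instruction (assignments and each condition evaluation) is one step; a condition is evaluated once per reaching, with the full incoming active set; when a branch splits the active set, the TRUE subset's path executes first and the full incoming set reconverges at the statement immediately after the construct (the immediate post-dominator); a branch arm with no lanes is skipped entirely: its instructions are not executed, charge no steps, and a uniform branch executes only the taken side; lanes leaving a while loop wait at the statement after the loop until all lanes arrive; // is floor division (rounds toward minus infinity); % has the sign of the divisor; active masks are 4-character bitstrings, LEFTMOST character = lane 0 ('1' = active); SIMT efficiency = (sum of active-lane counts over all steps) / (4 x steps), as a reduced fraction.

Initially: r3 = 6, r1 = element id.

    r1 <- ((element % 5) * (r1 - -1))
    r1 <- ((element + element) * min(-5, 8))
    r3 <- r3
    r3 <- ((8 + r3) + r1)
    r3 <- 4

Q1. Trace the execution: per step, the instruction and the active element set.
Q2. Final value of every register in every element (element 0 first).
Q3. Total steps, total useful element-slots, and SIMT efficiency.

step 0: r1 <- ((element % 5) * (r1 - -1)) 1111
step 1: r1 <- ((element + element) * min(-5, 8)) 1111
step 2: r3 <- r3                     1111
step 3: r3 <- ((8 + r3) + r1)        1111
step 4: r3 <- 4                      1111

Answer: 5 steps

r3: 4,4,4,4
r1: 0,-10,-20,-30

steps = 5; useful = 20; efficiency = 20/20 = 1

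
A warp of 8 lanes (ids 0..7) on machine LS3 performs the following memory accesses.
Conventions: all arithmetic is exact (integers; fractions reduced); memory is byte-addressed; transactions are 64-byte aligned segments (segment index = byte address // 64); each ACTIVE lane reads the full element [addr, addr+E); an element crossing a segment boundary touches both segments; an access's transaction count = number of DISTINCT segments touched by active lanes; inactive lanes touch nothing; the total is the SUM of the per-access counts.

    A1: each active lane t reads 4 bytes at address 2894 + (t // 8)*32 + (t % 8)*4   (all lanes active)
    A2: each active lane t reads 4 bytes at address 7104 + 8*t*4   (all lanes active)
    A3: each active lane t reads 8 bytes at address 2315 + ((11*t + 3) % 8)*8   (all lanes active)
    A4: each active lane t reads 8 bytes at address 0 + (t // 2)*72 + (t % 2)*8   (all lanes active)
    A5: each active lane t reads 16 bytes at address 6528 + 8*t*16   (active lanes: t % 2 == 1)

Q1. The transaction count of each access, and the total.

A1: 1 transaction
A2: 4 transactions
A3: 2 transactions
A4: 4 transactions
A5: 4 transactions

Answer: 1,4,2,4,4; total 15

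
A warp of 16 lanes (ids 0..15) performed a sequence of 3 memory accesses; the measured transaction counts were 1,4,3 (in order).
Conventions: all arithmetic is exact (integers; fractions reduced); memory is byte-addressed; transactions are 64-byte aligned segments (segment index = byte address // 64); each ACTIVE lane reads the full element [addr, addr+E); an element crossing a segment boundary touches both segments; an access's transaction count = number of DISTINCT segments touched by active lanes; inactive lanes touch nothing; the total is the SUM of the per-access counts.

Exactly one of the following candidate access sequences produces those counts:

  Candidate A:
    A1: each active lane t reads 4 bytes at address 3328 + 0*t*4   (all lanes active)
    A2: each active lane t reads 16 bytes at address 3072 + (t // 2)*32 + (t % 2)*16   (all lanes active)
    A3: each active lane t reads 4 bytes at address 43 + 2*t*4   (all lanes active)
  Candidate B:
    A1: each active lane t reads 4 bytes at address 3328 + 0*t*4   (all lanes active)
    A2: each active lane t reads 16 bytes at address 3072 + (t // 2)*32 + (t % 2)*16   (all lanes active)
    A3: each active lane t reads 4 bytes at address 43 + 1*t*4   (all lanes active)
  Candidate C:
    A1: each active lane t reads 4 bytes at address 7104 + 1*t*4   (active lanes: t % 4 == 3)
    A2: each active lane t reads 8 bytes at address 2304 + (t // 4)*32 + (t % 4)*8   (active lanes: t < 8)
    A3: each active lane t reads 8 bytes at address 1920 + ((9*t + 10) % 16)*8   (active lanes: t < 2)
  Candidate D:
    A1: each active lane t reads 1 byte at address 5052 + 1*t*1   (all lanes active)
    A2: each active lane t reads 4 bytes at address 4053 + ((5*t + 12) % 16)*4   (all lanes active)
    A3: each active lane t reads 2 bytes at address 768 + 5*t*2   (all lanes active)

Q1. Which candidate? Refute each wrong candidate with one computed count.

B: A3 gives 2 transactions, not 3
C: A2 gives 1 transaction, not 4
D: A1 gives 2 transactions, not 1
A: all counts match (1,4,3)

Answer: A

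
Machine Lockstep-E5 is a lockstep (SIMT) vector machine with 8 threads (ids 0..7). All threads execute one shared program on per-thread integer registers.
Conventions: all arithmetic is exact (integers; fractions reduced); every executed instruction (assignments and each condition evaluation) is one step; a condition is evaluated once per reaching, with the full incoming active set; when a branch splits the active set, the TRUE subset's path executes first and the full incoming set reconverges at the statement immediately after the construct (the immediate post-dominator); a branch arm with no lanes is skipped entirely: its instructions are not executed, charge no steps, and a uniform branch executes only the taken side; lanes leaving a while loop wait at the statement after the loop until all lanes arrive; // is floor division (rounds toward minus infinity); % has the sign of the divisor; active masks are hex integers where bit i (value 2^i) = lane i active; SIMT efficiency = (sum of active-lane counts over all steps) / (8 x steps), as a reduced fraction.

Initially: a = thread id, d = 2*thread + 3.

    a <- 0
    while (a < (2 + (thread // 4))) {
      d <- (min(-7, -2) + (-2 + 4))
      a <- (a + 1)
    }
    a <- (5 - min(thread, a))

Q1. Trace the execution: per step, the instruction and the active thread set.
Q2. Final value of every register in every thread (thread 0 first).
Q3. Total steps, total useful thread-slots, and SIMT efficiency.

step 0: a <- 0                       0xff
step 1: eval (a < (2 + (thread // 4))) 0xff
step 2: d <- (min(-7, -2) + (-2 + 4)) 0xff
step 3: a <- (a + 1)                 0xff
step 4: eval (a < (2 + (thread // 4))) 0xff
step 5: d <- (min(-7, -2) + (-2 + 4)) 0xff
step 6: a <- (a + 1)                 0xff
step 7: eval (a < (2 + (thread // 4))) 0xff
step 8: d <- (min(-7, -2) + (-2 + 4)) 0xf0
step 9: a <- (a + 1)                 0xf0
step 10: eval (a < (2 + (thread // 4))) 0xf0
step 11: a <- (5 - min(thread, a))    0xff

Answer: 12 steps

a: 5,4,3,3,2,2,2,2
d: -5,-5,-5,-5,-5,-5,-5,-5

steps = 12; useful = 84; efficiency = 84/96 = 7/8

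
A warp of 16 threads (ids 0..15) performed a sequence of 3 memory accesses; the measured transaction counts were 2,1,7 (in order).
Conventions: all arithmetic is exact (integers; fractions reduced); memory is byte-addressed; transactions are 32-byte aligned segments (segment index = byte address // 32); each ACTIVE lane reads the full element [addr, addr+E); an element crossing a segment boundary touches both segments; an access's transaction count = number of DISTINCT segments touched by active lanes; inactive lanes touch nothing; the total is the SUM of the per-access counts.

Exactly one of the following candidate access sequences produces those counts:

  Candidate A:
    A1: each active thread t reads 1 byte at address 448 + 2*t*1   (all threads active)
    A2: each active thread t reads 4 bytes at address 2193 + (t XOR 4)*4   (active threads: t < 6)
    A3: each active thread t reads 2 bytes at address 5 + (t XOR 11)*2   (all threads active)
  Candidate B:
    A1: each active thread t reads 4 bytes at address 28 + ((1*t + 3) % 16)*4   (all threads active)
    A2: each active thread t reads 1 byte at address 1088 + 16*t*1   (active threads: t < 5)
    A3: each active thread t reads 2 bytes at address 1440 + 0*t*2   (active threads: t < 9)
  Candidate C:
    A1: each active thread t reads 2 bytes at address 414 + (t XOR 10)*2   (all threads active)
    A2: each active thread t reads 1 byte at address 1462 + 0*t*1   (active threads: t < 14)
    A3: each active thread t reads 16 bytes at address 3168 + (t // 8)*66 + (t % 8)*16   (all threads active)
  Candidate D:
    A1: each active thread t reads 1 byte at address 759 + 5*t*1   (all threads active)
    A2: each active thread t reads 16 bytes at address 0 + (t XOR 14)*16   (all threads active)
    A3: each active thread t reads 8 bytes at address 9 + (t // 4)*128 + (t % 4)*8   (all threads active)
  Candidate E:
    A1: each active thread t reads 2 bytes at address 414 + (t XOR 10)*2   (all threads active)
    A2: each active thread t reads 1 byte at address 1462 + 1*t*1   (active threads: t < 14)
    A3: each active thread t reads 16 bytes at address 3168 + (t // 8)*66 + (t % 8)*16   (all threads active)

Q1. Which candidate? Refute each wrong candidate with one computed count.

A: A1 gives 1 transaction, not 2
B: A1 gives 3 transactions, not 2
D: A1 gives 4 transactions, not 2
E: A2 gives 2 transactions, not 1
C: all counts match (2,1,7)

Answer: C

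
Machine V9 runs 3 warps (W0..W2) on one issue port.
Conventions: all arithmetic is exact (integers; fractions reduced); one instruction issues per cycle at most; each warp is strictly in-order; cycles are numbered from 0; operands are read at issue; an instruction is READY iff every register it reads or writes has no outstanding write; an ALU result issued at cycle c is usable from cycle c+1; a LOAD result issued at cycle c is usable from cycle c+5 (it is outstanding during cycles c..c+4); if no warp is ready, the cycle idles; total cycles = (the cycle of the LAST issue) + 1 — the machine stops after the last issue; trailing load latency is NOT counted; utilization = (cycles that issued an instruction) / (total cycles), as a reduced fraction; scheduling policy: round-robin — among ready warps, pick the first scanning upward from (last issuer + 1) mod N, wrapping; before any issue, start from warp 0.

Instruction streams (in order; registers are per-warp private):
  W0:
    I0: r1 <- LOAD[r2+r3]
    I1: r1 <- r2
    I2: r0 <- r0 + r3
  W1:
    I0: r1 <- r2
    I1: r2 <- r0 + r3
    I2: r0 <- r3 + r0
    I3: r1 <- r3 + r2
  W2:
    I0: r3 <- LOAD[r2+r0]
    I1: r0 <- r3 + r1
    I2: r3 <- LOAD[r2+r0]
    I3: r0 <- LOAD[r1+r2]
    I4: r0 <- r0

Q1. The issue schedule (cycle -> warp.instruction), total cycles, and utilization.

cycle 0: W0.I0
cycle 1: W1.I0
cycle 2: W2.I0
cycle 3: W1.I1
cycle 4: W1.I2
cycle 5: W0.I1
cycle 6: W1.I3
cycle 7: W2.I1
cycle 8: W0.I2
cycle 9: W2.I2
cycle 10: W2.I3
cycle 11: idle
cycle 12: idle
cycle 13: idle
cycle 14: idle
cycle 15: W2.I4

Answer: 16 cycles, utilization 3/4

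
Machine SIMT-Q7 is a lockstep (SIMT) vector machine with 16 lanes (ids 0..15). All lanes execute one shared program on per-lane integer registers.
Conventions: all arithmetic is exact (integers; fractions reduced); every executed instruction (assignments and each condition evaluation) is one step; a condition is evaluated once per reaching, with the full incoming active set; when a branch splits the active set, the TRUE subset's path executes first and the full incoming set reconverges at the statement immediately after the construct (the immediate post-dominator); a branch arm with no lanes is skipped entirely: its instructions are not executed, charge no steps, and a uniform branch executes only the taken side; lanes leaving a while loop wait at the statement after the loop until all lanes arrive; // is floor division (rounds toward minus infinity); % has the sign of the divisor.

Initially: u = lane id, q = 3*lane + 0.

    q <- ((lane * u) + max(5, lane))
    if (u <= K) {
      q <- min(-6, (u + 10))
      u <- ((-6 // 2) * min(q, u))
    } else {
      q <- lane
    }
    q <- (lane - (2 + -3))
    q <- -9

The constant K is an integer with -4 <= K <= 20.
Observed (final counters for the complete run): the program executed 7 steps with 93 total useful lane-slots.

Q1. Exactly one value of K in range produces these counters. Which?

Answer: K = 12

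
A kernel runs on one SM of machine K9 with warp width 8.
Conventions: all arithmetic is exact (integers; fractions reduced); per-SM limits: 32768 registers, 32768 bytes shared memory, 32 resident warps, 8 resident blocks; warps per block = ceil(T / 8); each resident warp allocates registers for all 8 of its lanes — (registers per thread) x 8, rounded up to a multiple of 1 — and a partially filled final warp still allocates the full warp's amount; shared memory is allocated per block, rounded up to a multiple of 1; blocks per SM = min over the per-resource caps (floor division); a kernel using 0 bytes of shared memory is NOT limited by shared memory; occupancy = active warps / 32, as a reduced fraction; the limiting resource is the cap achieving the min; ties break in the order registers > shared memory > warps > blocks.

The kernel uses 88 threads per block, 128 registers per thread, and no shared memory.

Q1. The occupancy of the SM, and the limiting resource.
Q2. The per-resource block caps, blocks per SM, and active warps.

Answer: occupancy 11/16, limited by registers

registers: 2 blocks
shared memory: no limit (kernel uses none)
warps: 2 blocks
blocks: 8 blocks

Answer: 2 blocks, 22 active warps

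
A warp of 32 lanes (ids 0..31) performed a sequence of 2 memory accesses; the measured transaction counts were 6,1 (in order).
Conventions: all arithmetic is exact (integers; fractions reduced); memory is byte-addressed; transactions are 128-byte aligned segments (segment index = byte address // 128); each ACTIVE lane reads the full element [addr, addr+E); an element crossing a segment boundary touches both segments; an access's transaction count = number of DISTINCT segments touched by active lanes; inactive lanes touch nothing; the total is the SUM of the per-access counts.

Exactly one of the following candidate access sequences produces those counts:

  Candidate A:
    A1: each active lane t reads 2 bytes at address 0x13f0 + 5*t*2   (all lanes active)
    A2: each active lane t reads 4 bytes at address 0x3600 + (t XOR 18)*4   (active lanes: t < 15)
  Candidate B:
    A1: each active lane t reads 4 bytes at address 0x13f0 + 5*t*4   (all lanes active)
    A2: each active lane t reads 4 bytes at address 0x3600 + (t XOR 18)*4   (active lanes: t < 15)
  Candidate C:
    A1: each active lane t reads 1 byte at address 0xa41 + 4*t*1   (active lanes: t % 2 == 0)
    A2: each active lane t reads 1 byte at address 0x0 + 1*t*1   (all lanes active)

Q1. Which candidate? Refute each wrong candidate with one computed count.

A: A1 gives 4 transactions, not 6
C: A1 gives 2 transactions, not 6
B: all counts match (6,1)

Answer: B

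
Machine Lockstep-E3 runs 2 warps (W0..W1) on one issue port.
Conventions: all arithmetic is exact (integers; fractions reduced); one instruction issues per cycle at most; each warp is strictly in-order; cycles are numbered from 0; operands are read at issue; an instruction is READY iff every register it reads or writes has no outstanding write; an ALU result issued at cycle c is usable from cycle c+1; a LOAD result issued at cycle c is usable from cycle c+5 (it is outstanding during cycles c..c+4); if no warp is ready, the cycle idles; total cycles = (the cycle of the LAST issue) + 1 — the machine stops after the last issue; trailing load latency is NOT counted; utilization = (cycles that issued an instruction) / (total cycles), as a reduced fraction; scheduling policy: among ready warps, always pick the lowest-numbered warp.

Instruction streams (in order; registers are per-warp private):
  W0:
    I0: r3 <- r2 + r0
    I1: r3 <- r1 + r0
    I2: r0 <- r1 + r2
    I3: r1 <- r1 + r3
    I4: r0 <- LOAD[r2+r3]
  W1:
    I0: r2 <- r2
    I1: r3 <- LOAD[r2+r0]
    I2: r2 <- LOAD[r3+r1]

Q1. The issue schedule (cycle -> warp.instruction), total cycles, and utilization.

cycle 0: W0.I0
cycle 1: W0.I1
cycle 2: W0.I2
cycle 3: W0.I3
cycle 4: W0.I4
cycle 5: W1.I0
cycle 6: W1.I1
cycle 7: idle
cycle 8: idle
cycle 9: idle
cycle 10: idle
cycle 11: W1.I2

Answer: 12 cycles, utilization 2/3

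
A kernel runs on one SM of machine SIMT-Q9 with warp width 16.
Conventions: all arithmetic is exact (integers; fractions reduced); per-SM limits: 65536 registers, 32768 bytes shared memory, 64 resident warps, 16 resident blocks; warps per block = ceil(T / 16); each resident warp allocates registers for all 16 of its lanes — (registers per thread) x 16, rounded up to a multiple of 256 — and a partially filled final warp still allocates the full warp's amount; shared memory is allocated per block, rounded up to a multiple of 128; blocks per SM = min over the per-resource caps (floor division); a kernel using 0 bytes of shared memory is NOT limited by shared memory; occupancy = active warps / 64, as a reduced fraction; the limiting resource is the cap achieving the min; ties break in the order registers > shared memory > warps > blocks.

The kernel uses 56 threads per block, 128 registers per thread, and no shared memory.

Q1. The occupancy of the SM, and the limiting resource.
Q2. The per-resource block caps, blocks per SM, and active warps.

Answer: occupancy 1/2, limited by registers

registers: 8 blocks
shared memory: no limit (kernel uses none)
warps: 16 blocks
blocks: 16 blocks

Answer: 8 blocks, 32 active warps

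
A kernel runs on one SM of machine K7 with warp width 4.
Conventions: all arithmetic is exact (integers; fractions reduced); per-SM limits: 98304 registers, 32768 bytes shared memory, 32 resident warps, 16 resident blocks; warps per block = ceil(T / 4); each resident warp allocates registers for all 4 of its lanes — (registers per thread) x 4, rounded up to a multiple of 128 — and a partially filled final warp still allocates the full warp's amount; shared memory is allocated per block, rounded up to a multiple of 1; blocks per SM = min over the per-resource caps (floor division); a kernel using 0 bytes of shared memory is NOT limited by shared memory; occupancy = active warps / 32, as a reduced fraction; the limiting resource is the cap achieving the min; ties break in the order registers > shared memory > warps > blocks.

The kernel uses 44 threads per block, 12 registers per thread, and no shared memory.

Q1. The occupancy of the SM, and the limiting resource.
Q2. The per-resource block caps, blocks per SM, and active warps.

Answer: occupancy 11/16, limited by warps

registers: 69 blocks
shared memory: no limit (kernel uses none)
warps: 2 blocks
blocks: 16 blocks

Answer: 2 blocks, 22 active warps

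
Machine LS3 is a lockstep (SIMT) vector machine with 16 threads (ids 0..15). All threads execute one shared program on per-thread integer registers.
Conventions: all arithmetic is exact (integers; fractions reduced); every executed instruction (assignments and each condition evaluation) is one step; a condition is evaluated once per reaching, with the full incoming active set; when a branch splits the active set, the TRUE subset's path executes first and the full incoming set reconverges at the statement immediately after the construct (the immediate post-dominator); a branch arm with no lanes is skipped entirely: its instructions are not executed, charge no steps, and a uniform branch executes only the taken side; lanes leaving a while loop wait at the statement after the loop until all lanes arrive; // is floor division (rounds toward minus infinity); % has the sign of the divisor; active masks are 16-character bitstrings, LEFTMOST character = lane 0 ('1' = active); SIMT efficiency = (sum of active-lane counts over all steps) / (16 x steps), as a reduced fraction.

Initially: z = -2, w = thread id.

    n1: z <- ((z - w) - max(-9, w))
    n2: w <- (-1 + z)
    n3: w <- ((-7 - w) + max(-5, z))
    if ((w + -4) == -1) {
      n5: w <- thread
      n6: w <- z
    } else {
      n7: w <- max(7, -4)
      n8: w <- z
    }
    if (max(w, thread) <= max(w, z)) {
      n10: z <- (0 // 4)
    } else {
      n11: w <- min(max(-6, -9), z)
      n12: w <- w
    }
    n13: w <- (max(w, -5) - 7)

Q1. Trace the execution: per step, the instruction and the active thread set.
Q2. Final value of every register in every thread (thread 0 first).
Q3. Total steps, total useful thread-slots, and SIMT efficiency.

step 0: z <- ((z - w) - max(-9, w))  1111111111111111
step 1: w <- (-1 + z)                1111111111111111
step 2: w <- ((-7 - w) + max(-5, z)) 1111111111111111
step 3: eval ((w + -4) == -1)        1111111111111111
step 4: w <- thread                  0000001000000000
step 5: w <- z                       0000001000000000
step 6: w <- max(7, -4)              1111110111111111
step 7: w <- z                       1111110111111111
step 8: eval (max(w, thread) <= max(w, z)) 1111111111111111
step 9: w <- min(max(-6, -9), z)     1111111111111111
step 10: w <- w                       1111111111111111
step 11: w <- (max(w, -5) - 7)        1111111111111111

Answer: 12 steps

z: -2,-4,-6,-8,-10,-12,-14,-16,-18,-20,-22,-24,-26,-28,-30,-32
w: -12,-12,-12,-12,-12,-12,-12,-12,-12,-12,-12,-12,-12,-12,-12,-12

steps = 12; useful = 160; efficiency = 160/192 = 5/6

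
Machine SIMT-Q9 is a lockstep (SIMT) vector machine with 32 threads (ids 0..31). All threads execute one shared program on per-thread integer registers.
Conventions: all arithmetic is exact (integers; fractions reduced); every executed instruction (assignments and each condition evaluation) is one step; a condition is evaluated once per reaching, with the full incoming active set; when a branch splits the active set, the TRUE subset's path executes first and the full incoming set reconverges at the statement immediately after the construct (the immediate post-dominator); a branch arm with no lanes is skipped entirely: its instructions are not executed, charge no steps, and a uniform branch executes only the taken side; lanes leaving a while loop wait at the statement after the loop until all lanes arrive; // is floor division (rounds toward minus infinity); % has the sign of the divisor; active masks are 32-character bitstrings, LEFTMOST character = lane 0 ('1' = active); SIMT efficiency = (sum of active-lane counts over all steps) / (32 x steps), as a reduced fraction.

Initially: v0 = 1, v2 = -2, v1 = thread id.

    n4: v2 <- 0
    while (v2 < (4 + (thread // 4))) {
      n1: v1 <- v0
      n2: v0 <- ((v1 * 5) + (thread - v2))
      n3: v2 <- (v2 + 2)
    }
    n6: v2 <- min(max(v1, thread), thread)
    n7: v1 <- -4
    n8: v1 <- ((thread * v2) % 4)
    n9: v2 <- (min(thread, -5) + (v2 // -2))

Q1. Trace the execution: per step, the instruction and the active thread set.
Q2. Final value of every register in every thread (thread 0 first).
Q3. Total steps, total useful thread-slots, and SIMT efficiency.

step 0: v2 <- 0                      11111111111111111111111111111111
step 1: eval (v2 < (4 + (thread // 4))) 11111111111111111111111111111111
step 2: v1 <- v0                     11111111111111111111111111111111
step 3: v0 <- ((v1 * 5) + (thread - v2)) 11111111111111111111111111111111
step 4: v2 <- (v2 + 2)               11111111111111111111111111111111
step 5: eval (v2 < (4 + (thread // 4))) 11111111111111111111111111111111
step 6: v1 <- v0                     11111111111111111111111111111111
step 7: v0 <- ((v1 * 5) + (thread - v2)) 11111111111111111111111111111111
step 8: v2 <- (v2 + 2)               11111111111111111111111111111111
step 9: eval (v2 < (4 + (thread // 4))) 11111111111111111111111111111111
step 10: v1 <- v0                     00001111111111111111111111111111
step 11: v0 <- ((v1 * 5) + (thread - v2)) 00001111111111111111111111111111
step 12: v2 <- (v2 + 2)               00001111111111111111111111111111
step 13: eval (v2 < (4 + (thread // 4))) 00001111111111111111111111111111
step 14: v1 <- v0                     00000000000011111111111111111111
step 15: v0 <- ((v1 * 5) + (thread - v2)) 00000000000011111111111111111111
step 16: v2 <- (v2 + 2)               00000000000011111111111111111111
step 17: eval (v2 < (4 + (thread // 4))) 00000000000011111111111111111111
step 18: v1 <- v0                     00000000000000000000111111111111
step 19: v0 <- ((v1 * 5) + (thread - v2)) 00000000000000000000111111111111
step 20: v2 <- (v2 + 2)               00000000000000000000111111111111
step 21: eval (v2 < (4 + (thread // 4))) 00000000000000000000111111111111
step 22: v1 <- v0                     00000000000000000000000000001111
step 23: v0 <- ((v1 * 5) + (thread - v2)) 00000000000000000000000000001111
step 24: v2 <- (v2 + 2)               00000000000000000000000000001111
step 25: eval (v2 < (4 + (thread // 4))) 00000000000000000000000000001111
step 26: v2 <- min(max(v1, thread), thread) 11111111111111111111111111111111
step 27: v1 <- -4                     11111111111111111111111111111111
step 28: v1 <- ((thread * v2) % 4)    11111111111111111111111111111111
step 29: v2 <- (min(thread, -5) + (v2 // -2)) 11111111111111111111111111111111

Answer: 30 steps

v0: 23,29,35,41,235,266,297,328,359,390,421,452,2421,2577,2733,2889,3045,3201,3357,3513,18357,19138,19919,20700,21481,22262,23043,23824,123043,126949,130855,134761
v2: -5,-6,-6,-7,-7,-8,-8,-9,-9,-10,-10,-11,-11,-12,-12,-13,-13,-14,-14,-15,-15,-16,-16,-17,-17,-18,-18,-19,-19,-20,-20,-21
v1: 0,1,0,1,0,1,0,1,0,1,0,1,0,1,0,1,0,1,0,1,0,1,0,1,0,1,0,1,0,1,0,1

steps = 30; useful = 704; efficiency = 704/960 = 11/15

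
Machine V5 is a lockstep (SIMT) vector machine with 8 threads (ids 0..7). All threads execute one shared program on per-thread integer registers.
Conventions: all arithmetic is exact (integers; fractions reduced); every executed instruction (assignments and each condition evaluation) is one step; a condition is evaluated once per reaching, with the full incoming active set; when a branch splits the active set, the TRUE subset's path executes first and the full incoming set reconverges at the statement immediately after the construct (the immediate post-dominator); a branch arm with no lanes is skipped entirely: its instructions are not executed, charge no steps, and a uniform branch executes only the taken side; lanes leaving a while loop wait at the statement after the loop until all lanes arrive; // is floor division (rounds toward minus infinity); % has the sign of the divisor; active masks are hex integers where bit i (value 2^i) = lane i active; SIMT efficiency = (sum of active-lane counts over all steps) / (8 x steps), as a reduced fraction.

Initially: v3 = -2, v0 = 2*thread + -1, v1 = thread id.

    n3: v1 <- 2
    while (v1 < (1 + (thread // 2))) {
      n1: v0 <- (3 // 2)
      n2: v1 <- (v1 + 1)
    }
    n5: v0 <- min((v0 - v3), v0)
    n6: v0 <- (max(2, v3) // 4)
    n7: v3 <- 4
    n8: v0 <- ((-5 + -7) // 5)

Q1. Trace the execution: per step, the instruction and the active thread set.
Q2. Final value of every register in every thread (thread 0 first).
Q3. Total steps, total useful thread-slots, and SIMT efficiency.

step 0: v1 <- 2                      0xff
step 1: eval (v1 < (1 + (thread // 2))) 0xff
step 2: v0 <- (3 // 2)               0xf0
step 3: v1 <- (v1 + 1)               0xf0
step 4: eval (v1 < (1 + (thread // 2))) 0xf0
step 5: v0 <- (3 // 2)               0xc0
step 6: v1 <- (v1 + 1)               0xc0
step 7: eval (v1 < (1 + (thread // 2))) 0xc0
step 8: v0 <- min((v0 - v3), v0)     0xff
step 9: v0 <- (max(2, v3) // 4)      0xff
step 10: v3 <- 4                      0xff
step 11: v0 <- ((-5 + -7) // 5)       0xff

Answer: 12 steps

v3: 4,4,4,4,4,4,4,4
v0: -3,-3,-3,-3,-3,-3,-3,-3
v1: 2,2,2,2,3,3,4,4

steps = 12; useful = 66; efficiency = 66/96 = 11/16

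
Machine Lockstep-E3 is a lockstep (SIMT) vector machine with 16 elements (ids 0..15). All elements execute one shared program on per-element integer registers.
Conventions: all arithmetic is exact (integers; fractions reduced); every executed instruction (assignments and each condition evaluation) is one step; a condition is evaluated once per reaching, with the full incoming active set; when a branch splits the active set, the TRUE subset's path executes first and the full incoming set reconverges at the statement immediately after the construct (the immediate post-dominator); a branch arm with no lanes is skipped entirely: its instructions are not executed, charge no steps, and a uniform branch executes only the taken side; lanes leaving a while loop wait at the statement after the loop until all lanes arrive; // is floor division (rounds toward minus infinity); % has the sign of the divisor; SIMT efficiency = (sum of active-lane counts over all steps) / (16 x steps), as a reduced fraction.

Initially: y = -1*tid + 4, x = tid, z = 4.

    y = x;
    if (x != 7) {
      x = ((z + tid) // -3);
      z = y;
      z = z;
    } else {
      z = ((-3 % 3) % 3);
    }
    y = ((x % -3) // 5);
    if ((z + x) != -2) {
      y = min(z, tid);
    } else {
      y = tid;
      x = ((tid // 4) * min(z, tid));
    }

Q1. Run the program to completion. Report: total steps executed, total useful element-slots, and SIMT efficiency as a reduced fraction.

Answer: 11 steps, 127 useful, 127/176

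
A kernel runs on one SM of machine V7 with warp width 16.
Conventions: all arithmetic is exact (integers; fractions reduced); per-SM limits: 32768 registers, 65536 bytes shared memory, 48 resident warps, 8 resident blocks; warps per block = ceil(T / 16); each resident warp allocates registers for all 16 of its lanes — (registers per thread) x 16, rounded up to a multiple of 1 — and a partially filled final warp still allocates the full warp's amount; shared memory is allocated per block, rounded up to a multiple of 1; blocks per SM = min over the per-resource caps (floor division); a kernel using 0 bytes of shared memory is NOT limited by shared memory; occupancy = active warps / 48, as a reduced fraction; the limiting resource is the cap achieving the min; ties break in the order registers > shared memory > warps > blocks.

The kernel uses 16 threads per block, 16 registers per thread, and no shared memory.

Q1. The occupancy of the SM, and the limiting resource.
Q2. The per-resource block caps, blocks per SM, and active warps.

Answer: occupancy 1/6, limited by blocks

registers: 128 blocks
shared memory: no limit (kernel uses none)
warps: 48 blocks
blocks: 8 blocks

Answer: 8 blocks, 8 active warps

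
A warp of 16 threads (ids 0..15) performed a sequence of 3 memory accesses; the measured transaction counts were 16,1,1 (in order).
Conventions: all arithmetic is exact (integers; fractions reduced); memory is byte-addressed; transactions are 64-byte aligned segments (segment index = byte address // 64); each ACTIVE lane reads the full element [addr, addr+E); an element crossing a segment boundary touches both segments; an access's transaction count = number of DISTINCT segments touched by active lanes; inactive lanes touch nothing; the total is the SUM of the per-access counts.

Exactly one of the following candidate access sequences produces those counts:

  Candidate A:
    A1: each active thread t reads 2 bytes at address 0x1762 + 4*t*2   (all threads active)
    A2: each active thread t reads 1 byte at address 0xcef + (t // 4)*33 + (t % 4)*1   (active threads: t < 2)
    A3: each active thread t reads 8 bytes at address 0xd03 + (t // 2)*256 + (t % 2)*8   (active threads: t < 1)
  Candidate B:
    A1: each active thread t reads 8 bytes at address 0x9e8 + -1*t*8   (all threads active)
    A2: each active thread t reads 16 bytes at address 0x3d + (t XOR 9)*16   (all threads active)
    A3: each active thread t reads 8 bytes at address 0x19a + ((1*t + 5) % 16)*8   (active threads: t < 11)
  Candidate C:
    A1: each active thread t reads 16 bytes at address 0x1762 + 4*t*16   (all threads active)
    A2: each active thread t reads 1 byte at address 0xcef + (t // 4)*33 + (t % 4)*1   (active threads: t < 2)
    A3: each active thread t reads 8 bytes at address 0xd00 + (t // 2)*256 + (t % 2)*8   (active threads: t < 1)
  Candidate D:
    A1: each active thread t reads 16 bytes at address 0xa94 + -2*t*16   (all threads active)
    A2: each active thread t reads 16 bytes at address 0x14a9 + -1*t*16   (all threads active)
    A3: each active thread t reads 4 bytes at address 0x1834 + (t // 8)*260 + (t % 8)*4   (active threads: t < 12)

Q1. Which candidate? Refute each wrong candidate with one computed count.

A: A1 gives 3 transactions, not 16
B: A1 gives 3 transactions, not 16
D: A1 gives 9 transactions, not 16
C: all counts match (16,1,1)

Answer: C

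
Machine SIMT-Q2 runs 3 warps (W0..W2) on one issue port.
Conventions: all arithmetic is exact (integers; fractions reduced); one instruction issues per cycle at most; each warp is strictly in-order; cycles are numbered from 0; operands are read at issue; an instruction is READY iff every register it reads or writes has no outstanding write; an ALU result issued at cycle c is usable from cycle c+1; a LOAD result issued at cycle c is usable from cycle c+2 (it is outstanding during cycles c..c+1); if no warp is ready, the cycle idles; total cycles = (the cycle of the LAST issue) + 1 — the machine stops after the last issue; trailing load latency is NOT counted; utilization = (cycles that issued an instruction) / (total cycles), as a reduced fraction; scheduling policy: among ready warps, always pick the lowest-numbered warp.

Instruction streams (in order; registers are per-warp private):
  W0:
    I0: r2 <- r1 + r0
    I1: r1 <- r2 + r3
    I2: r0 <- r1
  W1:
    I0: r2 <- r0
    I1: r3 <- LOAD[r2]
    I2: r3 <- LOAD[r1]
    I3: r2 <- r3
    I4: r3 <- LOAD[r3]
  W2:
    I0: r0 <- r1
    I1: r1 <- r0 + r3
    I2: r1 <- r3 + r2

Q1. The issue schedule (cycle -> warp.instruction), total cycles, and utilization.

cycle 0: W0.I0
cycle 1: W0.I1
cycle 2: W0.I2
cycle 3: W1.I0
cycle 4: W1.I1
cycle 5: W2.I0
cycle 6: W1.I2
cycle 7: W2.I1
cycle 8: W1.I3
cycle 9: W1.I4
cycle 10: W2.I2

Answer: 11 cycles, utilization 1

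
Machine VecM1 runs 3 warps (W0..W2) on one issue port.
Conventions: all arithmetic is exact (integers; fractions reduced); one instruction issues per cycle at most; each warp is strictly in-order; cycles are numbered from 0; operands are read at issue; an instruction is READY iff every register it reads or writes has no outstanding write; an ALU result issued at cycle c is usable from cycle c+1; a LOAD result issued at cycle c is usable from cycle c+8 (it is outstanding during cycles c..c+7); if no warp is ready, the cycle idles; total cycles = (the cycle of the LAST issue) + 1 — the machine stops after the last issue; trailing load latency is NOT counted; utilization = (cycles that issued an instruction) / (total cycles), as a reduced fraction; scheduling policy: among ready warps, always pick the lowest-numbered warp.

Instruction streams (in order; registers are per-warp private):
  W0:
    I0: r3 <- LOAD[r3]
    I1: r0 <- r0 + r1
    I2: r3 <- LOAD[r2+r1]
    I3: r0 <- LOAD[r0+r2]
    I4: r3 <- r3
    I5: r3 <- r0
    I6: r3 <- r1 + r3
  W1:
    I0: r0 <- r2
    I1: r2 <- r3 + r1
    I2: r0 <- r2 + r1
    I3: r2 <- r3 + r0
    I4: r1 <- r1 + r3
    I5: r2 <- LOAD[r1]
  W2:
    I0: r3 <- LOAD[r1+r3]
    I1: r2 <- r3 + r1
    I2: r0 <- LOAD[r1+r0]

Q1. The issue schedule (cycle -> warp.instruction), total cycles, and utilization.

cycle 0: W0.I0
cycle 1: W0.I1
cycle 2: W1.I0
cycle 3: W1.I1
cycle 4: W1.I2
cycle 5: W1.I3
cycle 6: W1.I4
cycle 7: W1.I5
cycle 8: W0.I2
cycle 9: W0.I3
cycle 10: W2.I0
cycle 11: idle
cycle 12: idle
cycle 13: idle
cycle 14: idle
cycle 15: idle
cycle 16: W0.I4
cycle 17: W0.I5
cycle 18: W0.I6
cycle 19: W2.I1
cycle 20: W2.I2

Answer: 21 cycles, utilization 16/21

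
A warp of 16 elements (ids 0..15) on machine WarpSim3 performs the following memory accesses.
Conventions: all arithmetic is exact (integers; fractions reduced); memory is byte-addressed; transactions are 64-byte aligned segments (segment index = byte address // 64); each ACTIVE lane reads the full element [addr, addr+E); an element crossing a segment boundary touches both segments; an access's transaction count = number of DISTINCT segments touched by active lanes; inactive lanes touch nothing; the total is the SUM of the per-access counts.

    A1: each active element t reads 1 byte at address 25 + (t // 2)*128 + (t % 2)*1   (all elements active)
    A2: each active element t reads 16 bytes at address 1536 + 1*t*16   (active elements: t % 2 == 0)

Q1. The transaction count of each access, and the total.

A1: 8 transactions
A2: 4 transactions

Answer: 8,4; total 12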